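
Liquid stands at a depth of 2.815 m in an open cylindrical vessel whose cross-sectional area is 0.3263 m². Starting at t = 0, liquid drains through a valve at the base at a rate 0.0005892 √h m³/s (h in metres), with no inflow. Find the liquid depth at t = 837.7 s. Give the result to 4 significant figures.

0.8491 m

With no inflow, A dh/dt = −0.0005892 √h.
Separate and integrate: 2(√h − √h₀) = −(0.0005892/A) t.
√h = √2.815 − 0.0005892·837.7/(2·0.3263) = 1.67780 − 0.756318 = 0.921479.
h = 0.921479² = 0.849123 m.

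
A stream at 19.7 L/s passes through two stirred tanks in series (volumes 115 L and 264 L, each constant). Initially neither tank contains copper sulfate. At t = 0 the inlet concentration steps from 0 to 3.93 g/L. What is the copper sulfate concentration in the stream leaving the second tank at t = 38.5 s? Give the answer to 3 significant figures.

3.54 g/L

Time constants: τᵢ = Vᵢ/Q for each well-mixed tank.
τ₁ = 115/19.7 = 5.8376 s; τ₂ = 264/19.7 = 13.401 s.
Tank 1: C₁ = C_in(1 − e^(−t/τ₁)). Tank 2 (τ₁ ≠ τ₂): C₂ = C_in[1 − (τ₁ e^(−t/τ₁) − τ₂ e^(−t/τ₂))/(τ₁ − τ₂)].
At t = 38.5: e^(−t/τ₁) = 0.0013669, e^(−t/τ₂) = 0.056534.
C₂ = 3.93·[1 − (5.8376·0.0013669 − 13.401·0.056534)/(-7.5635)] = 3.93·0.90089 = 3.5405 g/L.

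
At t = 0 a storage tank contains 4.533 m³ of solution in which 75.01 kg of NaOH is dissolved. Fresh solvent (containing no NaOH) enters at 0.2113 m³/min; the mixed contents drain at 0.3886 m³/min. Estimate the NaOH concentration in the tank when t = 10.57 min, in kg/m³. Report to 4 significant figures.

8.763 kg/m³

Let m(t) be the amount of NaOH. Volume: V(t) = V₀ + (Q_in − Q_out) t = 4.533 − 0.177300 t; V(10.57) = 2.65894 m³.
Solute balance: dm/dt = 0 − Q_out C = −Q_out m/V(t).
Separate: dm/m = −Q_out dt/V(t) ⇒ ln(m/m₀) = −(Q_out/(Q_in−Q_out)) ln(V/V₀).
m = m₀ (V₀/V)^(Q_out/(Q_in−Q_out)) = 75.01 × (4.533/2.65894)^(-2.19177) = 23.2990 kg.
C = m/V = 23.2990/2.65894 = 8.76251 kg/m³.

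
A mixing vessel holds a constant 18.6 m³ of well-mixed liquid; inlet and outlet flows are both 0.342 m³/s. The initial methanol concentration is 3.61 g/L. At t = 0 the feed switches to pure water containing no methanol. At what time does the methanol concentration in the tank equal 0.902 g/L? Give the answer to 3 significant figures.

75.4 s

Transient balance on the dissolved component: V dC/dt = Q(C_in − C), so τ = V/Q = 54.386 s.
C(t) = C_in + (C₀ − C_in) e^(−t/τ). Set C = 0.902 and solve for t:
e^(−t/τ) = (C − C_in)/(C₀ − C_in) = (0.902 − 0)/(3.61 − 0) = 0.24986
t = −τ ln(…) = 54.386 × 1.3868 = 75.425 s.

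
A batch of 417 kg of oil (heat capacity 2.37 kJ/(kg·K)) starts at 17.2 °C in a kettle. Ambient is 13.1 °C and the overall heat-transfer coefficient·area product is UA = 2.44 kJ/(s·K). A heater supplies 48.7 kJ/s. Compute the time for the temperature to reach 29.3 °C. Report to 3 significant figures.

583 s

Lumped-capacitance energy balance: M c_p dT/dt = UA(T_amb − T) + Q̇.
τ = M c_p/UA = 405.04 s; T_ss = T_amb + Q̇/UA = 13.1 + 48.7/2.44 = 33.059 °C.
T(t) = T_ss + (T₀ − T_ss)e^(−t/τ); set T = 29.3:
t = −τ ln[(T − T_ss)/(T₀ − T_ss)] = −405.04 · ln(0.23703) = 583.08 s.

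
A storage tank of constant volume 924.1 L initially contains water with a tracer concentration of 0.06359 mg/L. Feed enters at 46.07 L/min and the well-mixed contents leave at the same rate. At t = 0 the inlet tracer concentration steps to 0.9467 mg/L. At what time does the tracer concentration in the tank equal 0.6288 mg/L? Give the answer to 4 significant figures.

Unsteady species balance (constant V, well mixed): V dC/dt = Q(C_in − C), so τ = V/Q = 20.0586 min.
C(t) = C_in + (C₀ − C_in) e^(−t/τ). Set C = 0.6288 and solve for t:
e^(−t/τ) = (C − C_in)/(C₀ − C_in) = (0.6288 − 0.9467)/(0.06359 − 0.9467) = 0.359978
t = −τ ln(…) = 20.0586 × 1.02171 = 20.4941 min.

20.49 min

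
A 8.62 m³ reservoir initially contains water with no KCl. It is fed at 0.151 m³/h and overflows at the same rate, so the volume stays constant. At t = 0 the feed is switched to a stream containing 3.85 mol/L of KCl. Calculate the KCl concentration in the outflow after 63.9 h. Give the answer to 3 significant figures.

Transient balance on the dissolved component: V dC/dt = Q(C_in − C).
Time constant τ = V/Q = 8.62/0.151 = 57.086 h.
This is linear first-order; C(t) = C_in + (C₀ − C_in) e^(−t/τ).
C(63.9) = 3.85 + (0 − 3.85)·e^(−63.9/57.086) = 3.85 + (-3.8500)·0.32649 = 2.5930 mol/L.

2.59 mol/L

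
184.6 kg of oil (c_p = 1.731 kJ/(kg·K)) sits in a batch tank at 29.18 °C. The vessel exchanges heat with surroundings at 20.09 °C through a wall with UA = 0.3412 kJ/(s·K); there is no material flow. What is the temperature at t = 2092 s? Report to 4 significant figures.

Lumped-capacitance energy balance: M c_p dT/dt = UA(T_amb − T).
dT/dt = (T_ss − T)/τ with T_ss = T_amb = 20.0900 °C, τ = M c_p/UA = 184.6·1.731/0.3412 = 936.526 s.
Solution: T(t) = T_ss + (T₀ − T_ss) e^(−t/τ).
T(2092) = 20.0900 + (9.09000)·0.107122 = 21.0637 °C.

21.06 °C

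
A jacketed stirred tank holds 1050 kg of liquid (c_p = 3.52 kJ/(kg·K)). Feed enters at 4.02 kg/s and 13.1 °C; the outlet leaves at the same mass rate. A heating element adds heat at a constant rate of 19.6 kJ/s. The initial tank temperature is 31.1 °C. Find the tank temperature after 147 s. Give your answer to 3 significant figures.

23.9 °C

Energy balance: M c_p dT/dt = ṁ c_p (T_in − T) + 19.6.
τ = M/ṁ = 261.19 s; T_ss = T_in + Q̇/(ṁ c_p) = 13.1 + 19.6/(4.02·3.52) = 14.485 °C.
Solution: T(t) = T_ss + (T₀ − T_ss) e^(−t/τ).
T(147) = 14.485 + (16.615)·e^(−147/261.19) = 14.485 + (16.615)·0.56961 = 23.949 °C.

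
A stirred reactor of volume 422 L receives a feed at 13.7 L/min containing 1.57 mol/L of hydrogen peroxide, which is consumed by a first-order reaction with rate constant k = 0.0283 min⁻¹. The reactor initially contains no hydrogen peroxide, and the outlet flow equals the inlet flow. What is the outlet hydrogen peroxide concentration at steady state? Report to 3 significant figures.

0.839 mol/L

Species balance: V dC/dt = Q C_in − Q C − k V C.
Steady state (dC/dt = 0): C_ss = Q C_in/(Q + kV) = C_in/(1 + kV/Q).
C_ss = 13.7·1.57/(13.7 + 0.0283·422) = 21.509/25.643 = 0.83880 mol/L.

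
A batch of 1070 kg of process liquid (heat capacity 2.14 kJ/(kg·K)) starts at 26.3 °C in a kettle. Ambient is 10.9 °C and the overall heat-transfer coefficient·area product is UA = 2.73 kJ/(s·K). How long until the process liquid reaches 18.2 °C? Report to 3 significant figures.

M c_p dT/dt = −UA(T − T_amb).
τ = M c_p/UA = 838.75 s; T_ss = T_amb = 10.900 °C.
T(t) = T_ss + (T₀ − T_ss)e^(−t/τ); set T = 18.2:
t = −τ ln[(T − T_ss)/(T₀ − T_ss)] = −838.75 · ln(0.47403) = 626.12 s.

626 s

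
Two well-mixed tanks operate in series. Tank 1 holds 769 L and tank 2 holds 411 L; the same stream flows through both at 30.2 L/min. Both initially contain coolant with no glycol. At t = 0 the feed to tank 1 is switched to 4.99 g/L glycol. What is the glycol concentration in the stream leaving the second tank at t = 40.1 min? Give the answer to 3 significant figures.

3.07 g/L

Each tank obeys Vᵢ dCᵢ/dt = Q(Cᵢ₋₁ − Cᵢ), so τᵢ = Vᵢ/Q.
τ₁ = 769/30.2 = 25.464 min; τ₂ = 411/30.2 = 13.609 min.
Tank 1: C₁ = C_in(1 − e^(−t/τ₁)). Tank 2 (τ₁ ≠ τ₂): C₂ = C_in[1 − (τ₁ e^(−t/τ₁) − τ₂ e^(−t/τ₂))/(τ₁ − τ₂)].
At t = 40.1: e^(−t/τ₁) = 0.20705, e^(−t/τ₂) = 0.052522.
C₂ = 4.99·[1 − (25.464·0.20705 − 13.609·0.052522)/(11.854)] = 4.99·0.61555 = 3.0716 g/L.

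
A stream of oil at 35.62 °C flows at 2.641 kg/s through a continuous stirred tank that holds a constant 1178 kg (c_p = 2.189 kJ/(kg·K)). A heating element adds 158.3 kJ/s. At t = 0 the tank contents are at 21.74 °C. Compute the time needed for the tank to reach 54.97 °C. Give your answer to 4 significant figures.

729.9 s

M c_p dT/dt = ṁ c_p (T_in − T) + Q̇.
τ = M/ṁ = 446.043 s; T_ss = T_in + Q̇/(ṁ c_p) = 63.0021 °C.
T(t) = T_ss + (T₀ − T_ss) e^(−t/τ). Set T = 54.97:
e^(−t/τ) = (54.97 − 63.0021)/(21.74 − 63.0021) = 0.194660
t = −446.043 · ln(0.194660) = 729.949 s.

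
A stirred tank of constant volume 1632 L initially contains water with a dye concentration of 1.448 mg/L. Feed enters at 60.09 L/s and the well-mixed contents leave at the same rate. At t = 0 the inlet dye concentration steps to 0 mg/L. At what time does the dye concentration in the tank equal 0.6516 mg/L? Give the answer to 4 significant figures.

21.69 s

Species balance: V dC/dt = Q(C_in − C) ⇒ τ = V/Q = 27.1593 s.
C(t) = C_in + (C₀ − C_in) e^(−t/τ). Set C = 0.6516 and solve for t:
e^(−t/τ) = (C − C_in)/(C₀ − C_in) = (0.6516 − 0)/(1.448 − 0) = 0.450000
t = −τ ln(…) = 27.1593 × 0.798508 = 21.6869 s.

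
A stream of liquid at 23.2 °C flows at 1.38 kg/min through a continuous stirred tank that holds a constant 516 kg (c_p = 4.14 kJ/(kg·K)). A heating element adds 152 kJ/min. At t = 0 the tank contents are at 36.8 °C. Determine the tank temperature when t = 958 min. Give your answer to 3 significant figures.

48.8 °C

M c_p dT/dt = ṁ c_p (T_in − T) + Q̇.
τ = M/ṁ = 373.91 min; T_ss = T_in + Q̇/(ṁ c_p) = 23.2 + 152/(1.38·4.14) = 49.805 °C.
Integrating: T(t) = T_ss + (T₀ − T_ss) e^(−t/τ).
T(958) = 49.805 + (-13.005)·e^(−958/373.91) = 49.805 + (-13.005)·0.077143 = 48.802 °C.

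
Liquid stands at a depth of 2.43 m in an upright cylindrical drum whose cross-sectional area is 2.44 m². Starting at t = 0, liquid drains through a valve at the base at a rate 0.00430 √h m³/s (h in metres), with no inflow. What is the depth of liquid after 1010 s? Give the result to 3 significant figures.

0.447 m

Volume balance on the tank: A dh/dt = −0.00430 √h.
∫ h^(−1/2) dh = −(0.00430/A) ∫ dt, giving 2√h = 2√h₀ − (0.00430/A) t.
√h = √2.43 − 0.00430·1010/(2·2.44) = 1.5588 − 0.88996 = 0.66889.
h = 0.66889² = 0.44741 m.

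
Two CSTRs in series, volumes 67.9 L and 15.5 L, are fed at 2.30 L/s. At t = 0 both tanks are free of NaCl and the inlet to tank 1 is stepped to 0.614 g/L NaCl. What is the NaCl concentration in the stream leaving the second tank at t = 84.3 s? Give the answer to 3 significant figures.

Each tank obeys Vᵢ dCᵢ/dt = Q(Cᵢ₋₁ − Cᵢ), so τᵢ = Vᵢ/Q.
τ₁ = 67.9/2.30 = 29.522 s; τ₂ = 15.5/2.30 = 6.7391 s.
Tank 1: C₁ = C_in(1 − e^(−t/τ₁)). Tank 2 (τ₁ ≠ τ₂): C₂ = C_in[1 − (τ₁ e^(−t/τ₁) − τ₂ e^(−t/τ₂))/(τ₁ − τ₂)].
At t = 84.3: e^(−t/τ₁) = 0.057526, e^(−t/τ₂) = 3.6931e-06.
C₂ = 0.614·[1 − (29.522·0.057526 − 6.7391·3.6931e-06)/(22.783)] = 0.614·0.92546 = 0.56823 g/L.

0.568 g/L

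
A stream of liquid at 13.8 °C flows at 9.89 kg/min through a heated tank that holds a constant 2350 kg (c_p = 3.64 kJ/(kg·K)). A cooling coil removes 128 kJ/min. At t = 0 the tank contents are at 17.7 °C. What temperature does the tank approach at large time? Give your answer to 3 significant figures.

10.2 °C

M c_p dT/dt = ṁ c_p (T_in − T) − Q̇.
At steady state dT/dt = 0 ⇒ T_ss = T_in − Q̇/(ṁ c_p) = 13.8 − 128/(9.89·3.64) = 10.244 °C.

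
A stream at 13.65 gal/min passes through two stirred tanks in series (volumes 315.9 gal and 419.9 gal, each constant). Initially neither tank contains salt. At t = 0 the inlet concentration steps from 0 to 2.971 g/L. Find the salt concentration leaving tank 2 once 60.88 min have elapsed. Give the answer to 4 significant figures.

Each tank obeys Vᵢ dCᵢ/dt = Q(Cᵢ₋₁ − Cᵢ), so τᵢ = Vᵢ/Q.
τ₁ = 315.9/13.65 = 23.1429 min; τ₂ = 419.9/13.65 = 30.7619 min.
Solving the cascade with C₁(0)=C₂(0)=0 gives C₂(t) = C_in[1 − (τ₁ e^(−t/τ₁) − τ₂ e^(−t/τ₂))/(τ₁ − τ₂)].
At t = 60.88: e^(−t/τ₁) = 0.0720340, e^(−t/τ₂) = 0.138198.
C₂ = 2.971·[1 − (23.1429·0.0720340 − 30.7619·0.138198)/(-7.61905)] = 2.971·0.660831 = 1.96333 g/L.

1.963 g/L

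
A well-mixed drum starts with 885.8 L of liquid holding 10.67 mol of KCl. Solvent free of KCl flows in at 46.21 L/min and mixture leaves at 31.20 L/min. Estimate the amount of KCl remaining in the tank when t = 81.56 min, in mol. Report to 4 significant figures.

Let m(t) be the amount of KCl. Volume: V(t) = V₀ + (Q_in − Q_out) t = 885.8 + 15.0100 t; V(81.56) = 2110.02 L.
Species balance (pure solvent in): dm/dt = −Q_out · m/V(t).
Separate: dm/m = −Q_out dt/V(t) ⇒ ln(m/m₀) = −(Q_out/(Q_in−Q_out)) ln(V/V₀).
m = m₀ (V₀/V)^(Q_out/(Q_in−Q_out)) = 10.67 × (885.8/2110.02)^(2.07861) = 1.75643 mol.

1.756 mol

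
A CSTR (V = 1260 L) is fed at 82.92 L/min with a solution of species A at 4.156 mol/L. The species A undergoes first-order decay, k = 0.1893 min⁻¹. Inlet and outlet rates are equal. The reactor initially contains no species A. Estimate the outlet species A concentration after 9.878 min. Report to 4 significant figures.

V dC/dt = Q(C_in − C) − k V C.
dC/dt = (Q/V) C_in − (Q/V + k) C; effective rate a = Q/V + k = 0.0658095 + 0.1893 = 0.255110 min⁻¹.
C_ss = Q C_in/(Q + kV) = 1.07211 mol/L; C(t) = C_ss + (C₀ − C_ss) e^(−a t).
C(9.878) = 1.07211 + (-1.07211)·e^(−0.255110·9.878) = 1.07211 + (-1.07211)·0.0804619 = 0.985842 mol/L.

0.9858 mol/L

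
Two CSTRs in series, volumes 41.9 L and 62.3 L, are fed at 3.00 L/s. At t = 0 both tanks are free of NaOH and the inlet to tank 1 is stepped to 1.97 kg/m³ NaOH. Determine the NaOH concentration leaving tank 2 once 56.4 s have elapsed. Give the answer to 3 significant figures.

1.64 kg/m³

Time constants: τᵢ = Vᵢ/Q for each well-mixed tank.
τ₁ = 41.9/3.00 = 13.967 s; τ₂ = 62.3/3.00 = 20.767 s.
Solving the cascade with C₁(0)=C₂(0)=0 gives C₂(t) = C_in[1 − (τ₁ e^(−t/τ₁) − τ₂ e^(−t/τ₂))/(τ₁ − τ₂)].
At t = 56.4: e^(−t/τ₁) = 0.017629, e^(−t/τ₂) = 0.066146.
C₂ = 1.97·[1 − (13.967·0.017629 − 20.767·0.066146)/(-6.8000)] = 1.97·0.83420 = 1.6434 kg/m³.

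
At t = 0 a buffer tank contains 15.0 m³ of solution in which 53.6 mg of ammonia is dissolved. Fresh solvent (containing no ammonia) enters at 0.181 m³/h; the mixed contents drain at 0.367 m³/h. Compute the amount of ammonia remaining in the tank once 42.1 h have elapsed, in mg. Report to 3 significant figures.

Total volume: dV/dt = Q_in − Q_out = -0.18600 m³/h, so V(t) = 15.0 − 0.18600 t and V(42.1) = 7.1694 m³.
No ammonia enters, so dm/dt = −Q_out · (m/V).
dm/m = −Q_out dt/(V₀ − 0.18600 t); integrating gives ln(m/m₀) = −(Q_out/(Q_in−Q_out)) ln(V/V₀).
m = m₀ (V₀/V)^(Q_out/(Q_in−Q_out)) = 53.6 × (15.0/7.1694)^(-1.9731) = 12.490 mg.

12.5 mg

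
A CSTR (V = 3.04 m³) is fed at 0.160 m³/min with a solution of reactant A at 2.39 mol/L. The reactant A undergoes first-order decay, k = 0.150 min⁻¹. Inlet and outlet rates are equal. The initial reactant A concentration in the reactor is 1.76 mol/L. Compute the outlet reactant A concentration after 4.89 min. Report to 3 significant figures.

Accumulation = in − out − consumed: V dC/dt = Q C_in − Q C − k V C.
This is linear with rate a = Q/V + k = 0.20263 min⁻¹.
C_ss = Q C_in/(Q + kV) = 0.62078 mol/L; C(t) = C_ss + (C₀ − C_ss) e^(−a t).
C(4.89) = 0.62078 + (1.1392)·e^(−0.20263·4.89) = 0.62078 + (1.1392)·0.37125 = 1.0437 mol/L.

1.04 mol/L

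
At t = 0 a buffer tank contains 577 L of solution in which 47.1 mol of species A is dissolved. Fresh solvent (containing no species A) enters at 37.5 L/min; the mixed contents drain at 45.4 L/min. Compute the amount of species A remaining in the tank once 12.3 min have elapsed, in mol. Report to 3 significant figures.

Let m(t) be the amount of species A. Volume: V(t) = V₀ + (Q_in − Q_out) t = 577 − 7.9000 t; V(12.3) = 479.83 L.
Species balance (pure solvent in): dm/dt = −Q_out · m/V(t).
Separate: dm/m = −Q_out dt/V(t) ⇒ ln(m/m₀) = −(Q_out/(Q_in−Q_out)) ln(V/V₀).
m = m₀ (V₀/V)^(Q_out/(Q_in−Q_out)) = 47.1 × (577/479.83)^(-5.7468) = 16.322 mol.

16.3 mol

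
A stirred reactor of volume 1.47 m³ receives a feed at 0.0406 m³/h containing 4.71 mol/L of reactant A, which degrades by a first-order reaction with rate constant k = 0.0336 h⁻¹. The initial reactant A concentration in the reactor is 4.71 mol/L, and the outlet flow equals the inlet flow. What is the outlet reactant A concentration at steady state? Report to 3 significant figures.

2.12 mol/L

Accumulation = in − out − consumed: V dC/dt = Q C_in − Q C − k V C.
At steady state: 0 = Q C_in − (Q + kV) C_ss, so C_ss = Q C_in/(Q + kV).
C_ss = 0.0406·4.71/(0.0406 + 0.0336·1.47) = 0.19123/0.089992 = 2.1249 mol/L.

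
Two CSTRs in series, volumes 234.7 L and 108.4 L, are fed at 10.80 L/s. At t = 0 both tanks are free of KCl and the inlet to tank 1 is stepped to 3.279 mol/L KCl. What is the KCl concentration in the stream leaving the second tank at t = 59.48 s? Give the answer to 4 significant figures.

2.892 mol/L

Each tank obeys Vᵢ dCᵢ/dt = Q(Cᵢ₋₁ − Cᵢ), so τᵢ = Vᵢ/Q.
τ₁ = 234.7/10.80 = 21.7315 s; τ₂ = 108.4/10.80 = 10.0370 s.
Tank 1: C₁ = C_in(1 − e^(−t/τ₁)). Tank 2 (τ₁ ≠ τ₂): C₂ = C_in[1 − (τ₁ e^(−t/τ₁) − τ₂ e^(−t/τ₂))/(τ₁ − τ₂)].
At t = 59.48: e^(−t/τ₁) = 0.0647616, e^(−t/τ₂) = 0.00266900.
C₂ = 3.279·[1 − (21.7315·0.0647616 − 10.0370·0.00266900)/(11.6944)] = 3.279·0.881946 = 2.89190 mol/L.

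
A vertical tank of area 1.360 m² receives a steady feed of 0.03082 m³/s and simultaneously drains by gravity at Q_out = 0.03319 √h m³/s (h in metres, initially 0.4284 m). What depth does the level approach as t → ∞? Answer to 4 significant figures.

Level balance: A dh/dt = 0.03082 − 0.03319 √h. Setting dh/dt = 0:
Q_in = 0.03319 √h_ss ⇒ √h_ss = 0.03082/0.03319 = 0.928593.
h_ss = 0.928593² = 0.862285 m. (Since h₀ = 0.4284 m < h_ss, the level will rise toward this value.)

0.8623 m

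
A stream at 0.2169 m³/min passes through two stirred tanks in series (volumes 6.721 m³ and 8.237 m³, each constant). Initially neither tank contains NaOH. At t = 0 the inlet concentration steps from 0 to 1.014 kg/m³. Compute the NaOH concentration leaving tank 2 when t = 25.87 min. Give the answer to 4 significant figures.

0.1769 kg/m³

Time constants: τᵢ = Vᵢ/Q for each well-mixed tank.
τ₁ = 6.721/0.2169 = 30.9866 min; τ₂ = 8.237/0.2169 = 37.9760 min.
Tank 1: C₁ = C_in(1 − e^(−t/τ₁)). Tank 2 (τ₁ ≠ τ₂): C₂ = C_in[1 − (τ₁ e^(−t/τ₁) − τ₂ e^(−t/τ₂))/(τ₁ − τ₂)].
At t = 25.87: e^(−t/τ₁) = 0.433928, e^(−t/τ₂) = 0.506000.
C₂ = 1.014·[1 − (30.9866·0.433928 − 37.9760·0.506000)/(-6.98940)] = 1.014·0.174480 = 0.176923 kg/m³.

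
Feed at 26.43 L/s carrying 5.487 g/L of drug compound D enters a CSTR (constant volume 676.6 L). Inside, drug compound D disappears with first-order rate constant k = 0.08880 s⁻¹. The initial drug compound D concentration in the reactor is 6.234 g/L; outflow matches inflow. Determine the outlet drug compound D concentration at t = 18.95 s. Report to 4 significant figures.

Accumulation = in − out − consumed: V dC/dt = Q C_in − Q C − k V C.
dC/dt = (Q/V) C_in − (Q/V + k) C; effective rate a = Q/V + k = 0.0390630 + 0.08880 = 0.127863 s⁻¹.
C_ss = Q C_in/(Q + kV) = 1.67631 g/L; C(t) = C_ss + (C₀ − C_ss) e^(−a t).
C(18.95) = 1.67631 + (4.55769)·e^(−0.127863·18.95) = 1.67631 + (4.55769)·0.0886550 = 2.08038 g/L.

2.080 g/L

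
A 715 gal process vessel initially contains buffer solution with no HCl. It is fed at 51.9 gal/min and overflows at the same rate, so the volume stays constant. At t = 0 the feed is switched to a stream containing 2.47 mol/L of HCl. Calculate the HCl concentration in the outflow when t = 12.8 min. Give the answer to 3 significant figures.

1.49 mol/L

Mass balance on the solute (V constant): V dC/dt = Q(C_in − C).
Time constant τ = V/Q = 715/51.9 = 13.776 min.
This is linear first-order; C(t) = C_in + (C₀ − C_in) e^(−t/τ).
C(12.8) = 2.47 + (0 − 2.47)·e^(−12.8/13.776) = 2.47 + (-2.4700)·0.39490 = 1.4946 mol/L.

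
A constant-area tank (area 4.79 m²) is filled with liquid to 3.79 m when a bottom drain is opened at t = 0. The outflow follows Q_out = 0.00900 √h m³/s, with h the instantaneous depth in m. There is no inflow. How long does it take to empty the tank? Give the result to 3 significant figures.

2070 s

With no inflow, A dh/dt = −0.00900 √h.
Separate and integrate: 2(√h − √h₀) = −(0.00900/A) t.
Tank is empty when √h = 0: t_empty = 2A√h₀/0.00900.
t_empty = 2·4.79·√3.79/0.00900 = 9.5800·1.9468/0.00900 = 2072.3 s.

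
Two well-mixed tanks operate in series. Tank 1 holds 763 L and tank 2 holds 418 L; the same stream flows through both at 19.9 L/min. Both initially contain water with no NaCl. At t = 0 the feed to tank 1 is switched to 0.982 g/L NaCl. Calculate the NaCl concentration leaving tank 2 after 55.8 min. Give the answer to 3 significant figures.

Species balance on tank i: dCᵢ/dt = (Cᵢ₋₁ − Cᵢ)/τᵢ with τᵢ = Vᵢ/Q.
τ₁ = 763/19.9 = 38.342 min; τ₂ = 418/19.9 = 21.005 min.
Tank 1: C₁ = C_in(1 − e^(−t/τ₁)). Tank 2 (τ₁ ≠ τ₂): C₂ = C_in[1 − (τ₁ e^(−t/τ₁) − τ₂ e^(−t/τ₂))/(τ₁ − τ₂)].
At t = 55.8: e^(−t/τ₁) = 0.23332, e^(−t/τ₂) = 0.070193.
C₂ = 0.982·[1 − (38.342·0.23332 − 21.005·0.070193)/(17.337)] = 0.982·0.56903 = 0.55879 g/L.

0.559 g/L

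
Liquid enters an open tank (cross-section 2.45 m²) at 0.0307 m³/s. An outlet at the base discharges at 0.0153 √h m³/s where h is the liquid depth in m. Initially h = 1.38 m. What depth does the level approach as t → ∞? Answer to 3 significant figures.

Accumulation of liquid (constant cross-section A): A dh/dt = Q_in − 0.0153 √h. At steady state dh/dt = 0:
Q_in = 0.0153 √h_ss ⇒ √h_ss = 0.0307/0.0153 = 2.0065.
h_ss = 2.0065² = 4.0262 m. (Since h₀ = 1.38 m < h_ss, the level will rise toward this value.)

4.03 m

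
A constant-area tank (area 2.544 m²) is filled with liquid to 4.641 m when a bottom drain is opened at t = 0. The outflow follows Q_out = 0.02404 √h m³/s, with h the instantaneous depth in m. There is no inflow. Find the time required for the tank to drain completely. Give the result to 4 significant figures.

With no inflow, A dh/dt = −0.02404 √h.
This is separable: 2 d(√h)/dt = −0.02404/A, so √h = √h₀ − (0.02404/(2A)) t.
Tank is empty when √h = 0: t_empty = 2A√h₀/0.02404.
t_empty = 2·2.544·√4.641/0.02404 = 5.08800·2.15430/0.02404 = 455.951 s.

456.0 s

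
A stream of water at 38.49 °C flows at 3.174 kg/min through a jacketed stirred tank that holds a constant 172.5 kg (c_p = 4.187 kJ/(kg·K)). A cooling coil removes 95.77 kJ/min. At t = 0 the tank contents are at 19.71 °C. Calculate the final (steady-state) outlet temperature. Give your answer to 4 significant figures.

Energy balance: M c_p dT/dt = ṁ c_p (T_in − T) − 95.77.
At steady state dT/dt = 0 ⇒ T_ss = T_in − Q̇/(ṁ c_p) = 38.49 − 95.77/(3.174·4.187) = 31.2836 °C.

31.28 °C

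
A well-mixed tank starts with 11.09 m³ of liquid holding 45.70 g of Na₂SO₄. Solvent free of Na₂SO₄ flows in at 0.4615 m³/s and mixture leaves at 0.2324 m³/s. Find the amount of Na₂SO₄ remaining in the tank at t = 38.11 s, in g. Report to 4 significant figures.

Let m(t) be the amount of Na₂SO₄. Volume: V(t) = V₀ + (Q_in − Q_out) t = 11.09 + 0.229100 t; V(38.11) = 19.8210 m³.
Species balance (pure solvent in): dm/dt = −Q_out · m/V(t).
Separate: dm/m = −Q_out dt/V(t) ⇒ ln(m/m₀) = −(Q_out/(Q_in−Q_out)) ln(V/V₀).
m = m₀ (V₀/V)^(Q_out/(Q_in−Q_out)) = 45.70 × (11.09/19.8210)^(1.01440) = 25.3565 g.

25.36 g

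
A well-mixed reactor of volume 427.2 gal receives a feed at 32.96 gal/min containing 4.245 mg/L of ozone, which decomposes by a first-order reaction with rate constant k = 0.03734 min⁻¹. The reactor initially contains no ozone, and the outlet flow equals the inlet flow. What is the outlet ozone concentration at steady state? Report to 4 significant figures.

2.861 mg/L

Accumulation = in − out − consumed: V dC/dt = Q C_in − Q C − k V C.
At steady state: 0 = Q C_in − (Q + kV) C_ss, so C_ss = Q C_in/(Q + kV).
C_ss = 32.96·4.245/(32.96 + 0.03734·427.2) = 139.915/48.9116 = 2.86057 mg/L.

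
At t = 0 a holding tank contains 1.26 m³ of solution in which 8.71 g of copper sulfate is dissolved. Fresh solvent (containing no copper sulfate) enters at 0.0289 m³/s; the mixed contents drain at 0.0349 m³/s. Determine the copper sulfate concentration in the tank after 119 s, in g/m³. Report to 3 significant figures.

Total volume: dV/dt = Q_in − Q_out = -0.0060000 m³/s, so V(t) = 1.26 − 0.0060000 t and V(119) = 0.54600 m³.
No copper sulfate enters, so dm/dt = −Q_out · (m/V).
dm/m = −Q_out dt/(V₀ − 0.0060000 t); integrating gives ln(m/m₀) = −(Q_out/(Q_in−Q_out)) ln(V/V₀).
m = m₀ (V₀/V)^(Q_out/(Q_in−Q_out)) = 8.71 × (1.26/0.54600)^(-5.8167) = 0.067225 g.
C = m/V = 0.067225/0.54600 = 0.12312 g/m³.

0.123 g/m³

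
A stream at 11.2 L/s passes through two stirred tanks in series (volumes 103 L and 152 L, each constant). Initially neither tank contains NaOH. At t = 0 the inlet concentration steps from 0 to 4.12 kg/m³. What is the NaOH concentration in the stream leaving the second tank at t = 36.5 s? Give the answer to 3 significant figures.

Species balance on tank i: dCᵢ/dt = (Cᵢ₋₁ − Cᵢ)/τᵢ with τᵢ = Vᵢ/Q.
τ₁ = 103/11.2 = 9.1964 s; τ₂ = 152/11.2 = 13.571 s.
Solving the cascade with C₁(0)=C₂(0)=0 gives C₂(t) = C_in[1 − (τ₁ e^(−t/τ₁) − τ₂ e^(−t/τ₂))/(τ₁ − τ₂)].
At t = 36.5: e^(−t/τ₁) = 0.018894, e^(−t/τ₂) = 0.067917.
C₂ = 4.12·[1 − (9.1964·0.018894 − 13.571·0.067917)/(-4.3750)] = 4.12·0.82903 = 3.4156 kg/m³.

3.42 kg/m³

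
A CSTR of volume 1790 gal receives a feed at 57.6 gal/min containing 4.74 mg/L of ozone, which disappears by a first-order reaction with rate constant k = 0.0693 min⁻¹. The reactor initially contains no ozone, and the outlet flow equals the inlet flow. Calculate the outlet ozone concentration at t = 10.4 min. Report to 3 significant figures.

Species balance: V dC/dt = Q C_in − Q C − k V C.
This is linear with rate a = Q/V + k = 0.10148 min⁻¹.
C_ss = Q C_in/(Q + kV) = 1.5030 mg/L; C(t) = C_ss + (C₀ − C_ss) e^(−a t).
C(10.4) = 1.5030 + (-1.5030)·e^(−0.10148·10.4) = 1.5030 + (-1.5030)·0.34806 = 0.97990 mg/L.

0.980 mg/L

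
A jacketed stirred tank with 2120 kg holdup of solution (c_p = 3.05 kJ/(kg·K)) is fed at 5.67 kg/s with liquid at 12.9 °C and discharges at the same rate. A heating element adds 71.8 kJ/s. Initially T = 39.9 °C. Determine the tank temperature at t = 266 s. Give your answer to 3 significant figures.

M c_p dT/dt = ṁ c_p (T_in − T) + Q̇.
τ = M/ṁ = 373.90 s; T_ss = T_in + Q̇/(ṁ c_p) = 12.9 + 71.8/(5.67·3.05) = 17.052 °C.
This is linear first-order; T(t) = T_ss + (T₀ − T_ss) e^(−t/τ).
T(266) = 17.052 + (22.848)·e^(−266/373.90) = 17.052 + (22.848)·0.49094 = 28.269 °C.

28.3 °C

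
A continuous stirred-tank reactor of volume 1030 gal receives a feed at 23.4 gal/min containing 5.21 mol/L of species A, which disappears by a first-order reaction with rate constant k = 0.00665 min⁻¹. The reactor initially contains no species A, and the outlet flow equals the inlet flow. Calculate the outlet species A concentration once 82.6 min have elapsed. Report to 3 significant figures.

V dC/dt = Q(C_in − C) − k V C.
dC/dt = (Q/V) C_in − (Q/V + k) C; effective rate a = Q/V + k = 0.022718 + 0.00665 = 0.029368 min⁻¹.
C_ss = Q C_in/(Q + kV) = 4.0303 mol/L; C(t) = C_ss + (C₀ − C_ss) e^(−a t).
C(82.6) = 4.0303 + (-4.0303)·e^(−0.029368·82.6) = 4.0303 + (-4.0303)·0.088404 = 3.6740 mol/L.

3.67 mol/L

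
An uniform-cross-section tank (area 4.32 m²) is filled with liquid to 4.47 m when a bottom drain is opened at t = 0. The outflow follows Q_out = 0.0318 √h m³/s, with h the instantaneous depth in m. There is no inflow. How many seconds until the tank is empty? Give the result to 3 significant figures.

A dh/dt = −Q_out = −0.0318 √h.
This is separable: 2 d(√h)/dt = −0.0318/A, so √h = √h₀ − (0.0318/(2A)) t.
Set h = 0: 2√h₀ = (0.0318/A) t_empty ⇒ t_empty = 2A√h₀/0.0318.
t_empty = 2·4.32·√4.47/0.0318 = 8.6400·2.1142/0.0318 = 574.43 s.

574 s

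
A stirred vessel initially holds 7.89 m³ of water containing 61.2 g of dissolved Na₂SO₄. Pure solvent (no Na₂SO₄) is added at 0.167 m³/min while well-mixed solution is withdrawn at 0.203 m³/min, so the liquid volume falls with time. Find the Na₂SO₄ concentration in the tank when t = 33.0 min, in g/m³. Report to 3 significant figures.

3.64 g/m³

Let m(t) be the amount of Na₂SO₄. Volume: V(t) = V₀ + (Q_in − Q_out) t = 7.89 − 0.036000 t; V(33.0) = 6.7020 m³.
No Na₂SO₄ enters, so dm/dt = −Q_out · (m/V).
Separate: dm/m = −Q_out dt/V(t) ⇒ ln(m/m₀) = −(Q_out/(Q_in−Q_out)) ln(V/V₀).
m = m₀ (V₀/V)^(Q_out/(Q_in−Q_out)) = 61.2 × (7.89/6.7020)^(-5.6389) = 24.384 g.
C = m/V = 24.384/6.7020 = 3.6383 g/m³.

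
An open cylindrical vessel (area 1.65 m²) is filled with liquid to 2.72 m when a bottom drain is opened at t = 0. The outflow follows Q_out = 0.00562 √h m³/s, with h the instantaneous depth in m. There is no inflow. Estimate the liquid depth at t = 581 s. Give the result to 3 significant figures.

0.435 m

With no inflow, A dh/dt = −0.00562 √h.
Separate and integrate: 2(√h − √h₀) = −(0.00562/A) t.
√h = √2.72 − 0.00562·581/(2·1.65) = 1.6492 − 0.98946 = 0.65978.
h = 0.65978² = 0.43531 m.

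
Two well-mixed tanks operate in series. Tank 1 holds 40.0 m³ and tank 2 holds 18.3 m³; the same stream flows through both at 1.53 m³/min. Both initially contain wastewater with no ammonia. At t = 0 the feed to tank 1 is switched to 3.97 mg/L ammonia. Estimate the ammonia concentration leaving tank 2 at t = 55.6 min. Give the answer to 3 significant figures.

Time constants: τᵢ = Vᵢ/Q for each well-mixed tank.
τ₁ = 40.0/1.53 = 26.144 min; τ₂ = 18.3/1.53 = 11.961 min.
Solving the cascade with C₁(0)=C₂(0)=0 gives C₂(t) = C_in[1 − (τ₁ e^(−t/τ₁) − τ₂ e^(−t/τ₂))/(τ₁ − τ₂)].
At t = 55.6: e^(−t/τ₁) = 0.11923, e^(−t/τ₂) = 0.0095757.
C₂ = 3.97·[1 − (26.144·0.11923 − 11.961·0.0095757)/(14.183)] = 3.97·0.78830 = 3.1295 mg/L.

3.13 mg/L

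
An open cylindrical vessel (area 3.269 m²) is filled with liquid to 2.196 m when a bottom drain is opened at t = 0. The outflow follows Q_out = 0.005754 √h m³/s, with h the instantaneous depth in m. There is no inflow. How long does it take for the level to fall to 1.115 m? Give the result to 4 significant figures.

484.0 s

A dh/dt = −Q_out = −0.005754 √h.
Separate and integrate: 2(√h − √h₀) = −(0.005754/A) t.
t = 2A(√h₀ − √h)/0.005754 = 2·3.269·(√2.196 − √1.115)/0.005754
  = 6.53800 × (1.48189 − 1.05594) / 0.005754 = 483.993 s.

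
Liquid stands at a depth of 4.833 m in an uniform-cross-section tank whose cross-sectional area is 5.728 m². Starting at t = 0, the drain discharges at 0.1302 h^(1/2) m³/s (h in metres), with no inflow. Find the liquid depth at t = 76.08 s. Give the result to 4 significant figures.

1.779 m

With no inflow, A dh/dt = −0.1302 √h.
This is separable: 2 d(√h)/dt = −0.1302/A, so √h = √h₀ − (0.1302/(2A)) t.
√h = √4.833 − 0.1302·76.08/(2·5.728) = 2.19841 − 0.864666 = 1.33374.
h = 1.33374² = 1.77887 m.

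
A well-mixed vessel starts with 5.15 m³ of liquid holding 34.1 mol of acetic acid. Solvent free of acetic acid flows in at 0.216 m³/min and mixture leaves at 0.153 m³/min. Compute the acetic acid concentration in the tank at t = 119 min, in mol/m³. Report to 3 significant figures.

0.304 mol/m³

Let m(t) be the amount of acetic acid. Volume: V(t) = V₀ + (Q_in − Q_out) t = 5.15 + 0.063000 t; V(119) = 12.647 m³.
No acetic acid enters, so dm/dt = −Q_out · (m/V).
Separate: dm/m = −Q_out dt/V(t) ⇒ ln(m/m₀) = −(Q_out/(Q_in−Q_out)) ln(V/V₀).
m = m₀ (V₀/V)^(Q_out/(Q_in−Q_out)) = 34.1 × (5.15/12.647)^(2.4286) = 3.8475 mol.
C = m/V = 3.8475/12.647 = 0.30422 mol/m³.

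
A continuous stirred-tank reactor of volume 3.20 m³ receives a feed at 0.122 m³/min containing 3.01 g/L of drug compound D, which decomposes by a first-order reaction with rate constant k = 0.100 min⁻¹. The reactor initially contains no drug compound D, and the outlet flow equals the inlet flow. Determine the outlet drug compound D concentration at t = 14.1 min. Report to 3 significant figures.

Species balance: V dC/dt = Q C_in − Q C − k V C.
This is linear with rate a = Q/V + k = 0.13812 min⁻¹.
C_ss = Q C_in/(Q + kV) = 0.83081 g/L; C(t) = C_ss + (C₀ − C_ss) e^(−a t).
C(14.1) = 0.83081 + (-0.83081)·e^(−0.13812·14.1) = 0.83081 + (-0.83081)·0.14262 = 0.71232 g/L.

0.712 g/L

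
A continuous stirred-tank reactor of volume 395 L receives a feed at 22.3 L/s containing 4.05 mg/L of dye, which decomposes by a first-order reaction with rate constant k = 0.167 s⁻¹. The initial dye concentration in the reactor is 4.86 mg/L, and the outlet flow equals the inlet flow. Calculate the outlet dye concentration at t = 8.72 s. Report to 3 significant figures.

V dC/dt = Q(C_in − C) − k V C.
This is linear with rate a = Q/V + k = 0.22346 s⁻¹.
C_ss = Q C_in/(Q + kV) = 1.0232 mg/L; C(t) = C_ss + (C₀ − C_ss) e^(−a t).
C(8.72) = 1.0232 + (3.8368)·e^(−0.22346·8.72) = 1.0232 + (3.8368)·0.14248 = 1.5699 mg/L.

1.57 mg/L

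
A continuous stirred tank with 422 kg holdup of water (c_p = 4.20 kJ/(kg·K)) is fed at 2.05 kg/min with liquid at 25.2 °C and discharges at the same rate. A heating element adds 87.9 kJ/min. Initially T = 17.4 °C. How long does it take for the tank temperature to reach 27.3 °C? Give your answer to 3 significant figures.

164 min

Unsteady energy balance on the tank contents: M c_p dT/dt = ṁ c_p (T_in − T) + 87.9.
τ = M/ṁ = 205.85 min; T_ss = T_in + Q̇/(ṁ c_p) = 35.409 °C.
T(t) = T_ss + (T₀ − T_ss) e^(−t/τ). Set T = 27.3:
e^(−t/τ) = (27.3 − 35.409)/(17.4 − 35.409) = 0.45028
t = −205.85 · ln(0.45028) = 164.25 min.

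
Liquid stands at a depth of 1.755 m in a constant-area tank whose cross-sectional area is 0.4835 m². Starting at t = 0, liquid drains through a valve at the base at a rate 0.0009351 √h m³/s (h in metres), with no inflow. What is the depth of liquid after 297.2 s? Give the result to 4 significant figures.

1.076 m

A dh/dt = −Q_out = −0.0009351 √h.
This is separable: 2 d(√h)/dt = −0.0009351/A, so √h = √h₀ − (0.0009351/(2A)) t.
√h = √1.755 − 0.0009351·297.2/(2·0.4835) = 1.32476 − 0.287396 = 1.03737.
h = 1.03737² = 1.07613 m.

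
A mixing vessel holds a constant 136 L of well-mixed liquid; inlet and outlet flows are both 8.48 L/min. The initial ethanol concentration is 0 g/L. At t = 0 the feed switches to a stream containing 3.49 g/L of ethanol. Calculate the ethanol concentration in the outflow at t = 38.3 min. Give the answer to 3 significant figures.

3.17 g/L

Mass balance on the solute (V constant): V dC/dt = Q(C_in − C).
Time constant τ = V/Q = 136/8.48 = 16.038 min.
Integrating: C(t) = C_in + (C₀ − C_in) e^(−t/τ).
C(38.3) = 3.49 + (0 − 3.49)·e^(−38.3/16.038) = 3.49 + (-3.4900)·0.091802 = 3.1696 g/L.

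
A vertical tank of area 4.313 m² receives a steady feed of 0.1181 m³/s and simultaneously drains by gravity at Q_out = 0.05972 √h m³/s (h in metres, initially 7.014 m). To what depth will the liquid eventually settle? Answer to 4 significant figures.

3.911 m

Level balance: A dh/dt = 0.1181 − 0.05972 √h. Setting dh/dt = 0:
Q_in = 0.05972 √h_ss ⇒ √h_ss = 0.1181/0.05972 = 1.97756.
h_ss = 1.97756² = 3.91075 m. (Since h₀ = 7.014 m > h_ss, the level will fall toward this value.)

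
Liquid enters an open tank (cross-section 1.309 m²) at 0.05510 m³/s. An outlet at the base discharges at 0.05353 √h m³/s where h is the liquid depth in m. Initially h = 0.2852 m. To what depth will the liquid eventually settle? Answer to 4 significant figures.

Level balance: A dh/dt = 0.05510 − 0.05353 √h. Setting dh/dt = 0:
Q_in = 0.05353 √h_ss ⇒ √h_ss = 0.05510/0.05353 = 1.02933.
h_ss = 1.02933² = 1.05952 m. (Since h₀ = 0.2852 m < h_ss, the level will rise toward this value.)

1.060 m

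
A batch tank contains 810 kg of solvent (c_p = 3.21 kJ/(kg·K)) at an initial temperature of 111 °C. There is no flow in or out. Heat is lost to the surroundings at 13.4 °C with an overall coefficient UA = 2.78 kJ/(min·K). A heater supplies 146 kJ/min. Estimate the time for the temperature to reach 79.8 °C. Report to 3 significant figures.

M c_p dT/dt = −UA(T − T_amb) + Q̇.
τ = M c_p/UA = 935.29 min; T_ss = T_amb + Q̇/UA = 13.4 + 146/2.78 = 65.918 °C.
T(t) = T_ss + (T₀ − T_ss)e^(−t/τ); set T = 79.8:
t = −τ ln[(T − T_ss)/(T₀ − T_ss)] = −935.29 · ln(0.30793) = 1101.7 min.

1100 min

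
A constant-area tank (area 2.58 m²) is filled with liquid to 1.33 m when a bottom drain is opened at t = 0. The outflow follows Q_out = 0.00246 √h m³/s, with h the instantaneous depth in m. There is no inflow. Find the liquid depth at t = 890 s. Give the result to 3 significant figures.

With no inflow, A dh/dt = −0.00246 √h.
This is separable: 2 d(√h)/dt = −0.00246/A, so √h = √h₀ − (0.00246/(2A)) t.
√h = √1.33 − 0.00246·890/(2·2.58) = 1.1533 − 0.42430 = 0.72895.
h = 0.72895² = 0.53137 m.

0.531 m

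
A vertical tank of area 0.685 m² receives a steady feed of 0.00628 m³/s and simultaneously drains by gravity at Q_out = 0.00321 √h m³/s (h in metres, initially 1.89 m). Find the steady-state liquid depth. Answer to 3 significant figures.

Accumulation of liquid (constant cross-section A): A dh/dt = Q_in − 0.00321 √h. At steady state dh/dt = 0:
Q_in = 0.00321 √h_ss ⇒ √h_ss = 0.00628/0.00321 = 1.9564.
h_ss = 1.9564² = 3.8274 m. (Since h₀ = 1.89 m < h_ss, the level will rise toward this value.)

3.83 m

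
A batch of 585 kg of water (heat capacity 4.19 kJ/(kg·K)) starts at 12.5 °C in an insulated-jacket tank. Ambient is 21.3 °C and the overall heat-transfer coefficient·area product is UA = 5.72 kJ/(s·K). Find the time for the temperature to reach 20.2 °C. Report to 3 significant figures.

Lumped-capacitance energy balance: M c_p dT/dt = UA(T_amb − T).
τ = M c_p/UA = 428.52 s; T_ss = T_amb = 21.300 °C.
T(t) = T_ss + (T₀ − T_ss)e^(−t/τ); set T = 20.2:
t = −τ ln[(T − T_ss)/(T₀ − T_ss)] = −428.52 · ln(0.12500) = 891.09 s.

891 s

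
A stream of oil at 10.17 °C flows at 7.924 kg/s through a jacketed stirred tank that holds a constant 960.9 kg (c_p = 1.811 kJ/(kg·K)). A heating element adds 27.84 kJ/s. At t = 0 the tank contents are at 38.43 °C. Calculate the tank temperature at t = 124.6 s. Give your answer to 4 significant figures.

M c_p dT/dt = ṁ c_p (T_in − T) + Q̇.
Rearrange: dT/dt = (T_ss − T)/τ with τ = M/ṁ = 121.265 s and T_ss = T_in + Q̇/(ṁ c_p) = 12.1100 °C.
This is linear first-order; T(t) = T_ss + (T₀ − T_ss) e^(−t/τ).
T(124.6) = 12.1100 + (26.3200)·e^(−124.6/121.265) = 12.1100 + (26.3200)·0.357898 = 21.5299 °C.

21.53 °C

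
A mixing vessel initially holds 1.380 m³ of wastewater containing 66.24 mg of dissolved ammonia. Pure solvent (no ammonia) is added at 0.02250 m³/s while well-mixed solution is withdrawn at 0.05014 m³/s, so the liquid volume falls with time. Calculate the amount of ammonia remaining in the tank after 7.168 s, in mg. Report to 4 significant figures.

Let m(t) be the amount of ammonia. Volume: V(t) = V₀ + (Q_in − Q_out) t = 1.380 − 0.0276400 t; V(7.168) = 1.18188 m³.
Solute balance: dm/dt = 0 − Q_out C = −Q_out m/V(t).
Separate: dm/m = −Q_out dt/V(t) ⇒ ln(m/m₀) = −(Q_out/(Q_in−Q_out)) ln(V/V₀).
m = m₀ (V₀/V)^(Q_out/(Q_in−Q_out)) = 66.24 × (1.380/1.18188)^(-1.81404) = 50.0061 mg.

50.01 mg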